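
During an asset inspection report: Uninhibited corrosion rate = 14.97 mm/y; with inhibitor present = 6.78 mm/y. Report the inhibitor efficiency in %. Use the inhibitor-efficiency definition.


Apply the inhibitor-efficiency definition: IE = (CR_blank − CR_inh)/CR_blank × 100
IE = (14.97 − 6.78) / 14.97 × 100
IE = 8.19 / 14.97 × 100 = 54.7 %

54.7 %


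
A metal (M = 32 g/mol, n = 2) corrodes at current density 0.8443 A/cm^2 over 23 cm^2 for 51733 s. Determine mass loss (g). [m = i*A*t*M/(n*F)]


Apply Faraday's law: m = i*A*t*M / (n*F)
Total charge passed Q = i*A*t = 0.8443*23*51733 = 1004597.9537 C
m = Q*M/(n*F) = 1004597.9537*32/(2*96485) = 166.591 g

166.591 g


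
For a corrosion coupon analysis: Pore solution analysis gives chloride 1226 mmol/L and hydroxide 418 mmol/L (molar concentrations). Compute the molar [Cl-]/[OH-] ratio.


Threshold parameter = [Cl-] / [OH-] (molar basis; both in mmol/L, so units cancel)
Ratio = 1226 / 418 = 2.93

2.93


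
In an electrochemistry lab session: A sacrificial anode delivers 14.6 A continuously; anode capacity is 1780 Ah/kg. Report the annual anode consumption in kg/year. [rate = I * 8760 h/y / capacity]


Annual consumption = current * hours per year / capacity
Rate = 14.6 * 8760 / 1780 = 71.9 kg/year

71.9 kg/year


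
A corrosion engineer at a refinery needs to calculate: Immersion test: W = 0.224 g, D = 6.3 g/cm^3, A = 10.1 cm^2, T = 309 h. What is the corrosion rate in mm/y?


Apply the mm/y weight-loss relation: CR = 87600 * W / (D * A * T)
Numerator: 87600 * 0.224 = 19622.4
Denominator: 6.3 * 10.1 * 309 = 19661.67
CR = 19622.4 / 19661.67 = 0.998003 mm/y

0.998003 mm/y


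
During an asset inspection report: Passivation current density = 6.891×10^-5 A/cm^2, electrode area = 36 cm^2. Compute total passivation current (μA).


I = i_pass * A, then convert A → μA (×10^6)
I = 6.891×10^-5 * 36 * 10^6 = 2480.76 μA

2480.76 μA


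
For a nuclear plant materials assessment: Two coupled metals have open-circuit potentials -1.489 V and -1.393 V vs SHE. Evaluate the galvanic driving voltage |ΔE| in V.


Driving voltage is the absolute potential difference.
|ΔE| = |-1.489 − (-1.393)| = 0.096 V

0.096 V


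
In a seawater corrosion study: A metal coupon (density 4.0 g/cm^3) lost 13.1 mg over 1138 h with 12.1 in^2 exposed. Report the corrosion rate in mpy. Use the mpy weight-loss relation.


Apply the mpy weight-loss relation: CR = 534 * W / (D * A * T)
Numerator: 534 * 13.1 = 6995.4
Denominator: 4.0 * 12.1 * 1138 = 55079.2
CR = 6995.4 / 55079.2 = 0.127 mpy

0.127 mpy


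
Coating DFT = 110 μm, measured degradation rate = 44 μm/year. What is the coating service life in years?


Service life = thickness / degradation rate
Life = 110 / 44 = 2.5 years

2.5 years


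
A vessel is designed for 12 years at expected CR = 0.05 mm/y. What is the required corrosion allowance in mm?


Corrosion allowance = CR × design life
CA = 0.05 * 12 = 0.6 mm

0.6 mm


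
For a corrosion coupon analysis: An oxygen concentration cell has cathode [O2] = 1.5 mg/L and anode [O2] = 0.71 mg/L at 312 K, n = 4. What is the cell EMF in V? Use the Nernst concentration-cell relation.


Apply the Nernst concentration-cell relation: E = (RT/nF)*ln(C_cathode/C_anode)
RT/nF = 8.314*312/(4*96485) = 0.00672117 V
ln(1.5/0.71) = 0.74796
E = 0.00672117 * 0.74796 = 0.00503 V

0.00503 V


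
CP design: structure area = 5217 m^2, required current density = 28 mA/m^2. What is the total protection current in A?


I = area * current density, then convert mA → A (÷1000)
I = 5217 * 28 / 1000 = 146.08 A

146.08 A


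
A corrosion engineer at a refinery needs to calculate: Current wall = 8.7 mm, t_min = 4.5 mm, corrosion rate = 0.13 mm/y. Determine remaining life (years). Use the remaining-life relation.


Apply the remaining-life relation: RL = (t_current − t_min) / CR
RL = (8.7 − 4.5) / 0.13 = 4.2 / 0.13 = 32.3 years

32.3 years


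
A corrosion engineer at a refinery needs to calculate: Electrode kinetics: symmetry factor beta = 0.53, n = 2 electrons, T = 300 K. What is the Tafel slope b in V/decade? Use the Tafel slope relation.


Apply the Tafel slope relation: b = 2.303*R*T/(beta*n*F)
Numerator: 2.303 * 8.314 * 300 = 5744.14
Denominator: 0.53 * 2 * 96485 = 102274.1
b = 5744.14 / 102274.1 = 0.056 V/decade

0.056 V/decade


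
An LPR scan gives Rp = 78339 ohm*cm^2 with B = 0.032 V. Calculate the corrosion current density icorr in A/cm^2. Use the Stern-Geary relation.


Apply the Stern-Geary relation: icorr = B / Rp
icorr = 0.032 / 78339 = 4.085×10^-7 A/cm^2

4.085×10^-7 A/cm^2


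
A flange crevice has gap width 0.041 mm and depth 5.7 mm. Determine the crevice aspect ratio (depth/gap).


Aspect ratio = depth / gap
Ratio = 5.7 / 0.041 = 139.0

139.0


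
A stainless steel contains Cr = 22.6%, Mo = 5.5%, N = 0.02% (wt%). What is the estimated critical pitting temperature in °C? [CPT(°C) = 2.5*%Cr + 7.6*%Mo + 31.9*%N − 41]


Apply the ASTM G48 empirical CPT estimate: CPT(°C) = 2.5*%Cr + 7.6*%Mo + 31.9*%N − 41
2.5*22.6 = 56.5; 7.6*5.5 = 41.8; 31.9*0.02 = 0.638
CPT = 56.5 + 41.8 + 0.638 − 41 = 57.938 °C
Rounded to 0.1 °C: CPT ≈ 57.9 °C

57.9 °C


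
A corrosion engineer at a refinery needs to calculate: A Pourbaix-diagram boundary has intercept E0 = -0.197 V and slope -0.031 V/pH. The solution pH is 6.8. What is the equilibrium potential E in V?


Apply the Pourbaix line equation: E = E0 + slope*pH
E = -0.197 + (-0.031)*6.8 = -0.197 + (-0.2108) = -0.4078 V
Rounded to 4 decimal places: E = -0.4078 V

-0.4078 V


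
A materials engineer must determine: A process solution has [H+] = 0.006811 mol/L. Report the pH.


pH = −log10[H+]
pH = −log10(0.006811) = 2.17

2.17


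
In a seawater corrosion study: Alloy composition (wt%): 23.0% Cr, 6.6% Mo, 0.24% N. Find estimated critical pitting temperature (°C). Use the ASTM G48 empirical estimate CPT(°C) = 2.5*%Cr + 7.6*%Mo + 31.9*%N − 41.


Apply the ASTM G48 empirical CPT estimate: CPT(°C) = 2.5*%Cr + 7.6*%Mo + 31.9*%N − 41
2.5*23.0 = 57.5; 7.6*6.6 = 50.16; 31.9*0.24 = 7.656
CPT = 57.5 + 50.16 + 7.656 − 41 = 74.316 °C
Rounded to 0.1 °C: CPT ≈ 74.3 °C

74.3 °C


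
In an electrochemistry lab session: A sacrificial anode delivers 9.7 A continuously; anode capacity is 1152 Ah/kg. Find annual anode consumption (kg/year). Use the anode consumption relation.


Annual consumption = current * hours per year / capacity
Rate = 9.7 * 8760 / 1152 = 73.8 kg/year

73.8 kg/year


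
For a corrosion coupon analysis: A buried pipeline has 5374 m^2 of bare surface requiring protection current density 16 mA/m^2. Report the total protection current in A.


I = area * current density, then convert mA → A (÷1000)
I = 5374 * 16 / 1000 = 85.98 A

85.98 A


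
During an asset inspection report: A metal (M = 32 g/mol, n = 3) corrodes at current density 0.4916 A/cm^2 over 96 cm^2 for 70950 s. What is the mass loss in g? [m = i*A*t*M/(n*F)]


Apply Faraday's law: m = i*A*t*M / (n*F)
Total charge passed Q = i*A*t = 0.4916*96*70950 = 3348385.92 C
m = Q*M/(n*F) = 3348385.92*32/(3*96485) = 370.17274 g

370.17274 g


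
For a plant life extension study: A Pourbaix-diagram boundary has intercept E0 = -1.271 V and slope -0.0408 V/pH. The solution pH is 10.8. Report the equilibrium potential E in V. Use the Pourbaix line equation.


Apply the Pourbaix line equation: E = E0 + slope*pH
E = -1.271 + (-0.0408)*10.8 = -1.271 + (-0.44064) = -1.71164 V
Rounded to 3 decimal places: E = -1.712 V

-1.712 V


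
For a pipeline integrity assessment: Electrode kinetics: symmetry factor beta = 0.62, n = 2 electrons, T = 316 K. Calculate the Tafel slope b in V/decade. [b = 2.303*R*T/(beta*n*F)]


Apply the Tafel slope relation: b = 2.303*R*T/(beta*n*F)
Numerator: 2.303 * 8.314 * 316 = 6050.5
Denominator: 0.62 * 2 * 96485 = 119641.4
b = 6050.5 / 119641.4 = 0.0506 V/decade

0.0506 V/decade


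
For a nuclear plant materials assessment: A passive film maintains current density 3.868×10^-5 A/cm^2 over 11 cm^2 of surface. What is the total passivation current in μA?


I = i_pass * A, then convert A → μA (×10^6)
I = 3.868×10^-5 * 11 * 10^6 = 425.48 μA

425.48 μA


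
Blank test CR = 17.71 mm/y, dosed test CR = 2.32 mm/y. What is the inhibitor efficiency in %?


Apply the inhibitor-efficiency definition: IE = (CR_blank − CR_inh)/CR_blank × 100
IE = (17.71 − 2.32) / 17.71 × 100
IE = 15.39 / 17.71 × 100 = 86.9 %

86.9 %


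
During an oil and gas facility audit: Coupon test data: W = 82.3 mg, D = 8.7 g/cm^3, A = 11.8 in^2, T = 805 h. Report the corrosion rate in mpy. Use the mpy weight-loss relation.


Apply the mpy weight-loss relation: CR = 534 * W / (D * A * T)
Numerator: 534 * 82.3 = 43948.2
Denominator: 8.7 * 11.8 * 805 = 82641.3
CR = 43948.2 / 82641.3 = 0.532 mpy

0.532 mpy


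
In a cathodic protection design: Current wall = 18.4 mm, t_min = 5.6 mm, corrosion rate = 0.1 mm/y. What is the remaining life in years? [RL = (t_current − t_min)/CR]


Apply the remaining-life relation: RL = (t_current − t_min) / CR
RL = (18.4 − 5.6) / 0.1 = 12.8 / 0.1 = 128.0 years

128.0 years


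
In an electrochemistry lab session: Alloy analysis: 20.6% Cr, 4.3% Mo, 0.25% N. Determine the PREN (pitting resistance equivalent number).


Apply the PREN formula: PREN = Cr + 3.3*Mo + 16*N
PREN = 20.6 + 3.3*4.3 + 16*0.25
PREN = 20.6 + 14.19 + 4.0 = 38.79

38.79


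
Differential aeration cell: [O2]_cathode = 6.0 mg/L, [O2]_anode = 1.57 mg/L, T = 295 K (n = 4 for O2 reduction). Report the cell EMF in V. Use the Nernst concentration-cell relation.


Apply the Nernst concentration-cell relation: E = (RT/nF)*ln(C_cathode/C_anode)
RT/nF = 8.314*295/(4*96485) = 0.00635495 V
ln(6.0/1.57) = 1.34068
E = 0.00635495 * 1.34068 = 0.00852 V

0.00852 V


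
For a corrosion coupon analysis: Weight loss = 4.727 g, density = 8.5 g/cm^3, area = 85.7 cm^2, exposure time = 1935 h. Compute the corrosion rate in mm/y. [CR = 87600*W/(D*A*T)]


Apply the mm/y weight-loss relation: CR = 87600 * W / (D * A * T)
Numerator: 87600 * 4.727 = 414085.2
Denominator: 8.5 * 85.7 * 1935 = 1409550.75
CR = 414085.2 / 1409550.75 = 0.29377 mm/y

0.29377 mm/y


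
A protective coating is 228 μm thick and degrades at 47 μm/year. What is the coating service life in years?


Service life = thickness / degradation rate
Life = 228 / 47 = 4.9 years

4.9 years


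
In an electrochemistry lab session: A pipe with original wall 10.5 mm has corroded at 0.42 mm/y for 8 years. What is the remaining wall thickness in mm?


Remaining wall = original − CR × time
t = 10.5 − 0.42*8 = 10.5 − 3.36 = 7.14 mm

7.14 mm


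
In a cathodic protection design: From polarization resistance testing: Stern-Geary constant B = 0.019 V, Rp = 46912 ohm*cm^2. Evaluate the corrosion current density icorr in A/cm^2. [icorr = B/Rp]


Apply the Stern-Geary relation: icorr = B / Rp
icorr = 0.019 / 46912 = 4.05×10^-7 A/cm^2

4.05×10^-7 A/cm^2


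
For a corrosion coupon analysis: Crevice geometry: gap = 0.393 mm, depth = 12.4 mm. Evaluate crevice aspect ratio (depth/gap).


Aspect ratio = depth / gap
Ratio = 12.4 / 0.393 = 31.6

31.6


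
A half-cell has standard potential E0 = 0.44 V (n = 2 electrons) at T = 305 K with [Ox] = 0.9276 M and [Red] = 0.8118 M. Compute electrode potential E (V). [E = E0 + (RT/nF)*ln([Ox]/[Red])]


Apply the Nernst equation: E = E0 + (RT/nF)*ln([Ox]/[Red])
Step 1: RT/nF = 8.314*305/(2*96485) = 0.01314075 V
Step 2: [Ox]/[Red] = 0.9276/0.8118 = 1.142646
Step 3: ln(1.142646) = 0.133347
Step 4: correction = 0.01314075 * 0.133347 = 0.0018 V
E = 0.44 + 0.0018 = 0.4418 V

0.4418 V


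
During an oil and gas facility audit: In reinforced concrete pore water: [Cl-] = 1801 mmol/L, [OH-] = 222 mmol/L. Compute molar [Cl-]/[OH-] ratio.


Threshold parameter = [Cl-] / [OH-] (molar basis; both in mmol/L, so units cancel)
Ratio = 1801 / 222 = 8.11

8.11


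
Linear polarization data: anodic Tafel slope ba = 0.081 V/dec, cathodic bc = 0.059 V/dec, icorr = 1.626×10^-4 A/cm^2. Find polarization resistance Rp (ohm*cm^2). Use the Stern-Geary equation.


Apply the Stern-Geary equation: Rp = ba*bc / (2.303*icorr*(ba+bc))
ba*bc = 0.081*0.059 = 0.004779
ba+bc = 0.14; 2.303*icorr*(ba+bc) = 2.303*1.626×10^-4*0.14 = 5.2425492×10^-5
Rp = 0.004779 / 5.2425492×10^-5 = 91.2 ohm*cm^2

91.2 ohm*cm^2


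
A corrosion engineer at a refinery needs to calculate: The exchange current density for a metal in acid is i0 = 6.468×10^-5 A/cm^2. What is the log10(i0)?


i0 = 6.468×10^-5 A/cm^2
log10(i0) = -4.189

-4.189


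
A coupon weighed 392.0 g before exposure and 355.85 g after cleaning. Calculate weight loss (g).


Weight loss = initial − final
WL = 392.0 − 355.85 = 36.15 g

36.15 g


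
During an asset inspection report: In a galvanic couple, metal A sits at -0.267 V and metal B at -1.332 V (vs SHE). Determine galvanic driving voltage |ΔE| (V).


Driving voltage is the absolute potential difference.
|ΔE| = |-0.267 − (-1.332)| = 1.065 V

1.065 V


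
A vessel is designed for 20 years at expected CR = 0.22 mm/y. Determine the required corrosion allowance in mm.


Corrosion allowance = CR × design life
CA = 0.22 * 20 = 4.4 mm

4.4 mm


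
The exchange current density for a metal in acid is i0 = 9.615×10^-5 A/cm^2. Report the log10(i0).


i0 = 9.615×10^-5 A/cm^2
log10(i0) = -4.017

-4.017


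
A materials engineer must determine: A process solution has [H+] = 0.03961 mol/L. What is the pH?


pH = −log10[H+]
pH = −log10(0.03961) = 1.4

1.4


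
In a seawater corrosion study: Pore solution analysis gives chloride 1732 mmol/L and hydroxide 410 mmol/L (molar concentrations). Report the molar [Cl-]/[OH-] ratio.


Threshold parameter = [Cl-] / [OH-] (molar basis; both in mmol/L, so units cancel)
Ratio = 1732 / 410 = 4.22

4.22


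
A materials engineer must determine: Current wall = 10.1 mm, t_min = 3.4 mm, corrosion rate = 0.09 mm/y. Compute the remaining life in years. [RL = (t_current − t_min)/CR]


Apply the remaining-life relation: RL = (t_current − t_min) / CR
RL = (10.1 − 3.4) / 0.09 = 6.7 / 0.09 = 74.4 years

74.4 years


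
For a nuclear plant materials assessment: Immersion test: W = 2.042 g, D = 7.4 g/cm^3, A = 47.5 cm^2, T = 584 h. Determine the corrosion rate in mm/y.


Apply the mm/y weight-loss relation: CR = 87600 * W / (D * A * T)
Numerator: 87600 * 2.042 = 178879.2
Denominator: 7.4 * 47.5 * 584 = 205276.0
CR = 178879.2 / 205276.0 = 0.871408 mm/y

0.871408 mm/y


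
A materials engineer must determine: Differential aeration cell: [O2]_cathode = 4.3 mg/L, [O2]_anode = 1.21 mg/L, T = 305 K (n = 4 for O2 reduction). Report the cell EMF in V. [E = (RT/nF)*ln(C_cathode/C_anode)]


Apply the Nernst concentration-cell relation: E = (RT/nF)*ln(C_cathode/C_anode)
RT/nF = 8.314*305/(4*96485) = 0.00657037 V
ln(4.3/1.21) = 1.26799
E = 0.00657037 * 1.26799 = 0.00833 V

0.00833 V


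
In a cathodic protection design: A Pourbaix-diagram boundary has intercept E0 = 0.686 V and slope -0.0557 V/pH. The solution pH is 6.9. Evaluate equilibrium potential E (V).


Apply the Pourbaix line equation: E = E0 + slope*pH
E = 0.686 + (-0.0557)*6.9 = 0.686 + (-0.38433) = 0.30167 V
Rounded to 3 decimal places: E = 0.302 V

0.302 V


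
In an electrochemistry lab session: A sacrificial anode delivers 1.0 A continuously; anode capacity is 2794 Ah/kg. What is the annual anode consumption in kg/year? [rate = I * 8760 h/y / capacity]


Annual consumption = current * hours per year / capacity
Rate = 1.0 * 8760 / 2794 = 3.1 kg/year

3.1 kg/year


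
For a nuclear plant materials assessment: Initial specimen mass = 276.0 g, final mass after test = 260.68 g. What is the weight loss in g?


Weight loss = initial − final
WL = 276.0 − 260.68 = 15.32 g

15.32 g


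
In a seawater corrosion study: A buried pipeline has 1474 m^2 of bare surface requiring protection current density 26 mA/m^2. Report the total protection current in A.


I = area * current density, then convert mA → A (÷1000)
I = 1474 * 26 / 1000 = 38.32 A

38.32 A


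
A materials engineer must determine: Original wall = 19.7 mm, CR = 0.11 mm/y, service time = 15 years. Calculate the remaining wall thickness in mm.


Remaining wall = original − CR × time
t = 19.7 − 0.11*15 = 19.7 − 1.65 = 18.05 mm

18.05 mm


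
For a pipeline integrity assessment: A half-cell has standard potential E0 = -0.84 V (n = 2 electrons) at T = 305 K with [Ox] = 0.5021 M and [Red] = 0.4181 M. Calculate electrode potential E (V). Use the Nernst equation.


Apply the Nernst equation: E = E0 + (RT/nF)*ln([Ox]/[Red])
Step 1: RT/nF = 8.314*305/(2*96485) = 0.01314075 V
Step 2: [Ox]/[Red] = 0.5021/0.4181 = 1.200909
Step 3: ln(1.200909) = 0.183079
Step 4: correction = 0.01314075 * 0.183079 = 0.002 V
E = -0.84 + 0.002 = -0.838 V

-0.838 V


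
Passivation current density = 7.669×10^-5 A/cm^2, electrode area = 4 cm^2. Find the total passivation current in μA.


I = i_pass * A, then convert A → μA (×10^6)
I = 7.669×10^-5 * 4 * 10^6 = 306.76 μA

306.76 μA


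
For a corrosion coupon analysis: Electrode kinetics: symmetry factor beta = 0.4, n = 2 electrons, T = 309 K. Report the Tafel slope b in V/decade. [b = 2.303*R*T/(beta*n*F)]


Apply the Tafel slope relation: b = 2.303*R*T/(beta*n*F)
Numerator: 2.303 * 8.314 * 309 = 5916.47
Denominator: 0.4 * 2 * 96485 = 77188.0
b = 5916.47 / 77188.0 = 0.077 V/decade

0.077 V/decade


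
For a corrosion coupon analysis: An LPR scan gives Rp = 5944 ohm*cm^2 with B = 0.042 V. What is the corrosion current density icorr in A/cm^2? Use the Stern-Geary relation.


Apply the Stern-Geary relation: icorr = B / Rp
icorr = 0.042 / 5944 = 7.066×10^-6 A/cm^2

7.066×10^-6 A/cm^2


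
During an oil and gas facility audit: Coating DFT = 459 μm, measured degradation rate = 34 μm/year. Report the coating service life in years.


Service life = thickness / degradation rate
Life = 459 / 34 = 13.5 years

13.5 years


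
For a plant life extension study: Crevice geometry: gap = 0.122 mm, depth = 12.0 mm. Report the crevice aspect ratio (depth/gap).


Aspect ratio = depth / gap
Ratio = 12.0 / 0.122 = 98.4

98.4


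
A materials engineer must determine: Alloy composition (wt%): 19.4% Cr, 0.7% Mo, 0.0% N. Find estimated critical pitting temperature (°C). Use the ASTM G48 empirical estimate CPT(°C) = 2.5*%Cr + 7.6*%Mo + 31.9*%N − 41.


Apply the ASTM G48 empirical CPT estimate: CPT(°C) = 2.5*%Cr + 7.6*%Mo + 31.9*%N − 41
2.5*19.4 = 48.5; 7.6*0.7 = 5.32; 31.9*0.0 = 0
CPT = 48.5 + 5.32 + 0 − 41 = 12.82 °C
Rounded to 0.1 °C: CPT ≈ 12.8 °C

12.8 °C


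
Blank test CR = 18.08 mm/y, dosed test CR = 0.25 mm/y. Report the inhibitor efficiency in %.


Apply the inhibitor-efficiency definition: IE = (CR_blank − CR_inh)/CR_blank × 100
IE = (18.08 − 0.25) / 18.08 × 100
IE = 17.83 / 18.08 × 100 = 98.6 %

98.6 %


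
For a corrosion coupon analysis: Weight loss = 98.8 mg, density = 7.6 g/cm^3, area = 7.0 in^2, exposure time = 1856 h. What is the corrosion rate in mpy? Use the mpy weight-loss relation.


Apply the mpy weight-loss relation: CR = 534 * W / (D * A * T)
Numerator: 534 * 98.8 = 52759.2
Denominator: 7.6 * 7.0 * 1856 = 98739.2
CR = 52759.2 / 98739.2 = 0.53433 mpy

0.53433 mpy


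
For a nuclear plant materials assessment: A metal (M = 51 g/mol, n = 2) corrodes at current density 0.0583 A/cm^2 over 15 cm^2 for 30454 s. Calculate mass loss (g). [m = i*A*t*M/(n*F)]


Apply Faraday's law: m = i*A*t*M / (n*F)
Total charge passed Q = i*A*t = 0.0583*15*30454 = 26632.023 C
m = Q*M/(n*F) = 26632.023*51/(2*96485) = 7.03857 g

7.03857 g


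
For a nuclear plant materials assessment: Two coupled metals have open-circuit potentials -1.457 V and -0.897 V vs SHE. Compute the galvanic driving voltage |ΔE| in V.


Driving voltage is the absolute potential difference.
|ΔE| = |-1.457 − (-0.897)| = 0.56 V

0.56 V


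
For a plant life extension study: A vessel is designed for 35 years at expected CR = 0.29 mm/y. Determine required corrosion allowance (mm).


Corrosion allowance = CR × design life
CA = 0.29 * 35 = 10.15 mm

10.15 mm


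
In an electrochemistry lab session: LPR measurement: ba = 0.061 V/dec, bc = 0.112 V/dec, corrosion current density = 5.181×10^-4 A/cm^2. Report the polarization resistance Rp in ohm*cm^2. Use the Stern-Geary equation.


Apply the Stern-Geary equation: Rp = ba*bc / (2.303*icorr*(ba+bc))
ba*bc = 0.061*0.112 = 0.006832
ba+bc = 0.173; 2.303*icorr*(ba+bc) = 2.303*5.181×10^-4*0.173 = 2.0642088×10^-4
Rp = 0.006832 / 2.0642088×10^-4 = 33.1 ohm*cm^2

33.1 ohm*cm^2


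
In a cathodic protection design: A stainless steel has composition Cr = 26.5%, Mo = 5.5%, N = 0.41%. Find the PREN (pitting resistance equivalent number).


Apply the PREN formula: PREN = Cr + 3.3*Mo + 16*N
PREN = 26.5 + 3.3*5.5 + 16*0.41
PREN = 26.5 + 18.15 + 6.56 = 51.21

51.21


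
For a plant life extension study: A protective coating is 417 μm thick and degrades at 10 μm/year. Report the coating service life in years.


Service life = thickness / degradation rate
Life = 417 / 10 = 41.7 years

41.7 years


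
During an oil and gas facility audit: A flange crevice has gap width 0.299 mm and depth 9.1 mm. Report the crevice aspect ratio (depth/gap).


Aspect ratio = depth / gap
Ratio = 9.1 / 0.299 = 30.4

30.4


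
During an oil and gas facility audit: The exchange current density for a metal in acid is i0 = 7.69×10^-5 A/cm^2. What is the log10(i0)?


i0 = 7.69×10^-5 A/cm^2
log10(i0) = -4.114

-4.114


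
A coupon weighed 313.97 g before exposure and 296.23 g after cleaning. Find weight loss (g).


Weight loss = initial − final
WL = 313.97 − 296.23 = 17.74 g

17.74 g


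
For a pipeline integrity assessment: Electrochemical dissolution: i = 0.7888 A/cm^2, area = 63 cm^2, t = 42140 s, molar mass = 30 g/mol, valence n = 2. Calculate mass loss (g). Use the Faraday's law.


Apply Faraday's law: m = i*A*t*M / (n*F)
Total charge passed Q = i*A*t = 0.7888*63*42140 = 2094122.016 C
m = Q*M/(n*F) = 2094122.016*30/(2*96485) = 325.5618 g

325.5618 g


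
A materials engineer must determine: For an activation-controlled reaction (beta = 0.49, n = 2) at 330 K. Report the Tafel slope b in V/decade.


Apply the Tafel slope relation: b = 2.303*R*T/(beta*n*F)
Numerator: 2.303 * 8.314 * 330 = 6318.56
Denominator: 0.49 * 2 * 96485 = 94555.3
b = 6318.56 / 94555.3 = 0.0668 V/decade

0.0668 V/decade


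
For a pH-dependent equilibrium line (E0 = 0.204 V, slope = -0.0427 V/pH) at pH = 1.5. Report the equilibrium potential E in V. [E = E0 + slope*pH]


Apply the Pourbaix line equation: E = E0 + slope*pH
E = 0.204 + (-0.0427)*1.5 = 0.204 + (-0.06405) = 0.13995 V
Rounded to 4 decimal places: E = 0.1400 V

0.1400 V


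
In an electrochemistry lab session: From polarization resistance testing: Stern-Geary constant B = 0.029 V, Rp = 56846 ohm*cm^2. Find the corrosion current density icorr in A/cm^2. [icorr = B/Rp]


Apply the Stern-Geary relation: icorr = B / Rp
icorr = 0.029 / 56846 = 5.102×10^-7 A/cm^2

5.102×10^-7 A/cm^2


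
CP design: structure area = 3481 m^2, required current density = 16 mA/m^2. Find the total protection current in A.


I = area * current density, then convert mA → A (÷1000)
I = 3481 * 16 / 1000 = 55.7 A

55.7 A


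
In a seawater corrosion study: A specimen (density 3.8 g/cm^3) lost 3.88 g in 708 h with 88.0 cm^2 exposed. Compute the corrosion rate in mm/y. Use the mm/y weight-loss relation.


Apply the mm/y weight-loss relation: CR = 87600 * W / (D * A * T)
Numerator: 87600 * 3.88 = 339888.0
Denominator: 3.8 * 88.0 * 708 = 236755.2
CR = 339888.0 / 236755.2 = 1.43561 mm/y

1.43561 mm/y


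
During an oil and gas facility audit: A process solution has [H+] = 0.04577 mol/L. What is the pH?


pH = −log10[H+]
pH = −log10(0.04577) = 1.34

1.34


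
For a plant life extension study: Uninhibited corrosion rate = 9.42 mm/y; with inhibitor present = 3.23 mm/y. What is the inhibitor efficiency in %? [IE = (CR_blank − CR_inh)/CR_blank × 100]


Apply the inhibitor-efficiency definition: IE = (CR_blank − CR_inh)/CR_blank × 100
IE = (9.42 − 3.23) / 9.42 × 100
IE = 6.19 / 9.42 × 100 = 65.7 %

65.7 %


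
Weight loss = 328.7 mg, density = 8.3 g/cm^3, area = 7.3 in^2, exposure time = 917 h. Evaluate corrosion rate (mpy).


Apply the mpy weight-loss relation: CR = 534 * W / (D * A * T)
Numerator: 534 * 328.7 = 175525.8
Denominator: 8.3 * 7.3 * 917 = 55561.03
CR = 175525.8 / 55561.03 = 3.1592 mpy

3.1592 mpy


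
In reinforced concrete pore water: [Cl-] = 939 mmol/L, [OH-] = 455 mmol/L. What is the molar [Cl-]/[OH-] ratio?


Threshold parameter = [Cl-] / [OH-] (molar basis; both in mmol/L, so units cancel)
Ratio = 939 / 455 = 2.06

2.06


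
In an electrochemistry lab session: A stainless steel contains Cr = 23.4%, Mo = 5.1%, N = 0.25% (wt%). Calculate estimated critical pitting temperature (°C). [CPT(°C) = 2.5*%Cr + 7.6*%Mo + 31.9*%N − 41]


Apply the ASTM G48 empirical CPT estimate: CPT(°C) = 2.5*%Cr + 7.6*%Mo + 31.9*%N − 41
2.5*23.4 = 58.5; 7.6*5.1 = 38.76; 31.9*0.25 = 7.975
CPT = 58.5 + 38.76 + 7.975 − 41 = 64.235 °C
Rounded to 0.1 °C: CPT ≈ 64.2 °C

64.2 °C


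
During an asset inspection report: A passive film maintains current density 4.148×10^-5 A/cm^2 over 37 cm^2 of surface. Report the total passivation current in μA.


I = i_pass * A, then convert A → μA (×10^6)
I = 4.148×10^-5 * 37 * 10^6 = 1534.76 μA

1534.76 μA


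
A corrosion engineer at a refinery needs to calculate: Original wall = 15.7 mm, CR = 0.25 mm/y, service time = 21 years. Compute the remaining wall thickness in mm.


Remaining wall = original − CR × time
t = 15.7 − 0.25*21 = 15.7 − 5.25 = 10.45 mm

10.45 mm


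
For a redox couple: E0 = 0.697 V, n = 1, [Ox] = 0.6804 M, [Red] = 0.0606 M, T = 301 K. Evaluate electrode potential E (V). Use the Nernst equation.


Apply the Nernst equation: E = E0 + (RT/nF)*ln([Ox]/[Red])
Step 1: RT/nF = 8.314*301/(1*96485) = 0.02593682 V
Step 2: [Ox]/[Red] = 0.6804/0.0606 = 11.227723
Step 3: ln(11.227723) = 2.418386
Step 4: correction = 0.02593682 * 2.418386 = 0.0627 V
E = 0.697 + 0.0627 = 0.7597 V

0.7597 V


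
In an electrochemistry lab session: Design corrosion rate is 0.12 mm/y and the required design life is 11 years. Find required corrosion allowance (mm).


Corrosion allowance = CR × design life
CA = 0.12 * 11 = 1.32 mm

1.32 mm


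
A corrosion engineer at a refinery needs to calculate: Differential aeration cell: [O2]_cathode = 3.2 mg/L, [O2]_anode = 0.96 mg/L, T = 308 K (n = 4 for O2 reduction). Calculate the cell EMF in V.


Apply the Nernst concentration-cell relation: E = (RT/nF)*ln(C_cathode/C_anode)
RT/nF = 8.314*308/(4*96485) = 0.006635 V
ln(3.2/0.96) = 1.20397
E = 0.006635 * 1.20397 = 0.00799 V

0.00799 V


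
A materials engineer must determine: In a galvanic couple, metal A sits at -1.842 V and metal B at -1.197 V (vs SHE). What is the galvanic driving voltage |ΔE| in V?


Driving voltage is the absolute potential difference.
|ΔE| = |-1.842 − (-1.197)| = 0.645 V

0.645 V


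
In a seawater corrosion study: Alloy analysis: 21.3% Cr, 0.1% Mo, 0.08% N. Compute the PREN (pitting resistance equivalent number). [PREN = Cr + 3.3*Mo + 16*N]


Apply the PREN formula: PREN = Cr + 3.3*Mo + 16*N
PREN = 21.3 + 3.3*0.1 + 16*0.08
PREN = 21.3 + 0.33 + 1.28 = 22.91

22.91


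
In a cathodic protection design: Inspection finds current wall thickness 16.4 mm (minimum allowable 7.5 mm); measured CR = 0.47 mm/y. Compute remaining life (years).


Apply the remaining-life relation: RL = (t_current − t_min) / CR
RL = (16.4 − 7.5) / 0.47 = 8.9 / 0.47 = 18.9 years

18.9 years


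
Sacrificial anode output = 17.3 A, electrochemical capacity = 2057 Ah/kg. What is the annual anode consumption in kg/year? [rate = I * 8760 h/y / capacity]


Annual consumption = current * hours per year / capacity
Rate = 17.3 * 8760 / 2057 = 73.7 kg/year

73.7 kg/year


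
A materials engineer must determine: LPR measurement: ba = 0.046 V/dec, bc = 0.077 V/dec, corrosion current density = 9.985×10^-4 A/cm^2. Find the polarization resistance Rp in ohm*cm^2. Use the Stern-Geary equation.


Apply the Stern-Geary equation: Rp = ba*bc / (2.303*icorr*(ba+bc))
ba*bc = 0.046*0.077 = 0.003542
ba+bc = 0.123; 2.303*icorr*(ba+bc) = 2.303*9.985×10^-4*0.123 = 2.828441×10^-4
Rp = 0.003542 / 2.828441×10^-4 = 12.52 ohm*cm^2

12.52 ohm*cm^2


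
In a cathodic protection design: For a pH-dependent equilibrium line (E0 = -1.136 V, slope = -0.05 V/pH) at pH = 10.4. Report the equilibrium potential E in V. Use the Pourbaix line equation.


Apply the Pourbaix line equation: E = E0 + slope*pH
E = -1.136 + (-0.05)*10.4 = -1.136 + (-0.52) = -1.656 V
Rounded to 4 decimal places: E = -1.6560 V

-1.6560 V


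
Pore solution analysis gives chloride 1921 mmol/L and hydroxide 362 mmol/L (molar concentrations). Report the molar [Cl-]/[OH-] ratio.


Threshold parameter = [Cl-] / [OH-] (molar basis; both in mmol/L, so units cancel)
Ratio = 1921 / 362 = 5.31

5.31


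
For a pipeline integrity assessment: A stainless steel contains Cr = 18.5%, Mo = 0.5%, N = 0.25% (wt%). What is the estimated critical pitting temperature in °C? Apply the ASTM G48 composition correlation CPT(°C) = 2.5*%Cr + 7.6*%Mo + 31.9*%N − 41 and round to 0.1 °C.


Apply the ASTM G48 empirical CPT estimate: CPT(°C) = 2.5*%Cr + 7.6*%Mo + 31.9*%N − 41
2.5*18.5 = 46.25; 7.6*0.5 = 3.8; 31.9*0.25 = 7.975
CPT = 46.25 + 3.8 + 7.975 − 41 = 17.025 °C
Rounded to 0.1 °C: CPT ≈ 17.0 °C

17.0 °C


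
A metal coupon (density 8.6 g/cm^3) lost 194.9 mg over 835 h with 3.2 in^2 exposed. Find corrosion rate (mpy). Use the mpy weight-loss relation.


Apply the mpy weight-loss relation: CR = 534 * W / (D * A * T)
Numerator: 534 * 194.9 = 104076.6
Denominator: 8.6 * 3.2 * 835 = 22979.2
CR = 104076.6 / 22979.2 = 4.52917 mpy

4.52917 mpy


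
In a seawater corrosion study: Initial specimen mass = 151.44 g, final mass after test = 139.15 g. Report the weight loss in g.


Weight loss = initial − final
WL = 151.44 − 139.15 = 12.29 g

12.29 g


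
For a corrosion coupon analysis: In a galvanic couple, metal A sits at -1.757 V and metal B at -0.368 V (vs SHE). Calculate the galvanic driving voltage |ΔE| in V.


Driving voltage is the absolute potential difference.
|ΔE| = |-1.757 − (-0.368)| = 1.389 V

1.389 V


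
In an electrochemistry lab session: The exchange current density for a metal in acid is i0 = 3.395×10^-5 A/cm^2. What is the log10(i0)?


i0 = 3.395×10^-5 A/cm^2
log10(i0) = -4.469

-4.469


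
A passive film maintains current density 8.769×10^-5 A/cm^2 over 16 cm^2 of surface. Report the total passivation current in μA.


I = i_pass * A, then convert A → μA (×10^6)
I = 8.769×10^-5 * 16 * 10^6 = 1403.04 μA

1403.04 μA


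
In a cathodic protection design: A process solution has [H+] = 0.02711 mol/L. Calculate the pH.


pH = −log10[H+]
pH = −log10(0.02711) = 1.57

1.57


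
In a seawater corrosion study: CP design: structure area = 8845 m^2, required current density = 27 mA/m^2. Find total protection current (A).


I = area * current density, then convert mA → A (÷1000)
I = 8845 * 27 / 1000 = 238.82 A

238.82 A


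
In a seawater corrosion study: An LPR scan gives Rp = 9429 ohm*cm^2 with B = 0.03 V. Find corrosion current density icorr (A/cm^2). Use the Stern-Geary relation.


Apply the Stern-Geary relation: icorr = B / Rp
icorr = 0.03 / 9429 = 3.182×10^-6 A/cm^2

3.182×10^-6 A/cm^2


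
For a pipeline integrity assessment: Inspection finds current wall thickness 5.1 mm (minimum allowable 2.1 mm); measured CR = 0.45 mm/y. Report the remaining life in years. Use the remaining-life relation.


Apply the remaining-life relation: RL = (t_current − t_min) / CR
RL = (5.1 − 2.1) / 0.45 = 3.0 / 0.45 = 6.7 years

6.7 years


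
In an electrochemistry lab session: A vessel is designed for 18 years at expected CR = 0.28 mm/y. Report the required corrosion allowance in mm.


Corrosion allowance = CR × design life
CA = 0.28 * 18 = 5.04 mm

5.04 mm


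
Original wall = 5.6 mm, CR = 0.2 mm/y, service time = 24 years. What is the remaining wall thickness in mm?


Remaining wall = original − CR × time
t = 5.6 − 0.2*24 = 5.6 − 4.8 = 0.8 mm

0.8 mm


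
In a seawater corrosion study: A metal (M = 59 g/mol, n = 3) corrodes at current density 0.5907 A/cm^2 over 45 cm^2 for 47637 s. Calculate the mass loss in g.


Apply Faraday's law: m = i*A*t*M / (n*F)
Total charge passed Q = i*A*t = 0.5907*45*47637 = 1266262.9155 C
m = Q*M/(n*F) = 1266262.9155*59/(3*96485) = 258.1041 g

258.1041 g


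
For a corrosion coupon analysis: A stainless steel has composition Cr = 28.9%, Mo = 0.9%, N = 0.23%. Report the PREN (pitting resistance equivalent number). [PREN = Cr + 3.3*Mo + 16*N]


Apply the PREN formula: PREN = Cr + 3.3*Mo + 16*N
PREN = 28.9 + 3.3*0.9 + 16*0.23
PREN = 28.9 + 2.97 + 3.68 = 35.55

35.55


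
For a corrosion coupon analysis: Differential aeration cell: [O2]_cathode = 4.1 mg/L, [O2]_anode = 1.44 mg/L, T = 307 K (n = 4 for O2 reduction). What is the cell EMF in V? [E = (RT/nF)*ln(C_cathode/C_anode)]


Apply the Nernst concentration-cell relation: E = (RT/nF)*ln(C_cathode/C_anode)
RT/nF = 8.314*307/(4*96485) = 0.00661346 V
ln(4.1/1.44) = 1.04634
E = 0.00661346 * 1.04634 = 0.00692 V

0.00692 V


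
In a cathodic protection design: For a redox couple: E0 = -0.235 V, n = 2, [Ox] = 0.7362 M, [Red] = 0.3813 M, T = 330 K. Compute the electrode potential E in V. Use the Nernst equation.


Apply the Nernst equation: E = E0 + (RT/nF)*ln([Ox]/[Red])
Step 1: RT/nF = 8.314*330/(2*96485) = 0.01421786 V
Step 2: [Ox]/[Red] = 0.7362/0.3813 = 1.930763
Step 3: ln(1.930763) = 0.657915
Step 4: correction = 0.01421786 * 0.657915 = 0.009 V
E = -0.235 + 0.009 = -0.226 V

-0.226 V


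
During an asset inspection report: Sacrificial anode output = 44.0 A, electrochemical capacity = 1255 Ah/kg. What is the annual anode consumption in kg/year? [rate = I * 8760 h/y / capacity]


Annual consumption = current * hours per year / capacity
Rate = 44.0 * 8760 / 1255 = 307.1 kg/year

307.1 kg/year


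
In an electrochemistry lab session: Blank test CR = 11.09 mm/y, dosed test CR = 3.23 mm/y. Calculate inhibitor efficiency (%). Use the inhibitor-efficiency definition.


Apply the inhibitor-efficiency definition: IE = (CR_blank − CR_inh)/CR_blank × 100
IE = (11.09 − 3.23) / 11.09 × 100
IE = 7.86 / 11.09 × 100 = 70.9 %

70.9 %


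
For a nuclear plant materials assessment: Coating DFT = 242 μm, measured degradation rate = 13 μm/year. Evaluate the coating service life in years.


Service life = thickness / degradation rate
Life = 242 / 13 = 18.6 years

18.6 years


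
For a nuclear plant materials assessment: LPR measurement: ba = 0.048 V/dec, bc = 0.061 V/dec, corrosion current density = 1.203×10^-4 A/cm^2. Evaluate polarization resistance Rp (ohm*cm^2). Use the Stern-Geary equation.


Apply the Stern-Geary equation: Rp = ba*bc / (2.303*icorr*(ba+bc))
ba*bc = 0.048*0.061 = 0.002928
ba+bc = 0.109; 2.303*icorr*(ba+bc) = 2.303*1.203×10^-4*0.109 = 3.0198548×10^-5
Rp = 0.002928 / 3.0198548×10^-5 = 96.96 ohm*cm^2

96.96 ohm*cm^2


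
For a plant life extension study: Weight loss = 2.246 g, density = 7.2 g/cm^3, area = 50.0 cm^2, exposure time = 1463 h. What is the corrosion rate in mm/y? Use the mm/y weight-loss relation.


Apply the mm/y weight-loss relation: CR = 87600 * W / (D * A * T)
Numerator: 87600 * 2.246 = 196749.6
Denominator: 7.2 * 50.0 * 1463 = 526680.0
CR = 196749.6 / 526680.0 = 0.3736 mm/y

0.3736 mm/y


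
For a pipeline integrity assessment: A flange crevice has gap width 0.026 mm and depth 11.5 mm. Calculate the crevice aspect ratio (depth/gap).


Aspect ratio = depth / gap
Ratio = 11.5 / 0.026 = 442.3

442.3


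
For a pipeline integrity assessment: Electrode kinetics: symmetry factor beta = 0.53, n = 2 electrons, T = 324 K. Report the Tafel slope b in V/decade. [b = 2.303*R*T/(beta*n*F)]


Apply the Tafel slope relation: b = 2.303*R*T/(beta*n*F)
Numerator: 2.303 * 8.314 * 324 = 6203.67
Denominator: 0.53 * 2 * 96485 = 102274.1
b = 6203.67 / 102274.1 = 0.061 V/decade

0.061 V/decade


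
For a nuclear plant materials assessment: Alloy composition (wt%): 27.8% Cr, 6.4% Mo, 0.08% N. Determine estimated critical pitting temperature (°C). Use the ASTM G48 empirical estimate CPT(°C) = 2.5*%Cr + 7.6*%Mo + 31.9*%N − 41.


Apply the ASTM G48 empirical CPT estimate: CPT(°C) = 2.5*%Cr + 7.6*%Mo + 31.9*%N − 41
2.5*27.8 = 69.5; 7.6*6.4 = 48.64; 31.9*0.08 = 2.552
CPT = 69.5 + 48.64 + 2.552 − 41 = 79.692 °C
Rounded to 0.1 °C: CPT ≈ 79.7 °C

79.7 °C


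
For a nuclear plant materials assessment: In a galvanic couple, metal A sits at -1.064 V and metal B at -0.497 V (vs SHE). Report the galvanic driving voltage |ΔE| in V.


Driving voltage is the absolute potential difference.
|ΔE| = |-1.064 − (-0.497)| = 0.567 V

0.567 V


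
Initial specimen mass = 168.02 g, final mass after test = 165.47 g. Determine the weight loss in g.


Weight loss = initial − final
WL = 168.02 − 165.47 = 2.55 g

2.55 g


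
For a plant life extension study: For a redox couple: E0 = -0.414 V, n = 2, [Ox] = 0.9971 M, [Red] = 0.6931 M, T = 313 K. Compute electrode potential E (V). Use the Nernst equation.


Apply the Nernst equation: E = E0 + (RT/nF)*ln([Ox]/[Red])
Step 1: RT/nF = 8.314*313/(2*96485) = 0.01348542 V
Step 2: [Ox]/[Red] = 0.9971/0.6931 = 1.438609
Step 3: ln(1.438609) = 0.363677
Step 4: correction = 0.01348542 * 0.363677 = 0.0049 V
E = -0.414 + 0.0049 = -0.4091 V

-0.4091 V


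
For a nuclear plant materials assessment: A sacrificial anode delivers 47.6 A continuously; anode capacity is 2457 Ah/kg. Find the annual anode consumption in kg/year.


Annual consumption = current * hours per year / capacity
Rate = 47.6 * 8760 / 2457 = 169.7 kg/year

169.7 kg/year


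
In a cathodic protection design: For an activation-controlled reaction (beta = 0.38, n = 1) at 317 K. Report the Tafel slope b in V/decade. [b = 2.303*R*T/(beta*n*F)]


Apply the Tafel slope relation: b = 2.303*R*T/(beta*n*F)
Numerator: 2.303 * 8.314 * 317 = 6069.64
Denominator: 0.38 * 1 * 96485 = 36664.3
b = 6069.64 / 36664.3 = 0.1655 V/decade

0.1655 V/decade


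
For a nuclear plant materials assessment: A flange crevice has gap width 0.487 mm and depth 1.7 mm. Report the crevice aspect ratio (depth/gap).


Aspect ratio = depth / gap
Ratio = 1.7 / 0.487 = 3.5

3.5


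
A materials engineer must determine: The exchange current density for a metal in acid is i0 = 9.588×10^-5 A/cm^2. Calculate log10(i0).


i0 = 9.588×10^-5 A/cm^2
log10(i0) = -4.018

-4.018


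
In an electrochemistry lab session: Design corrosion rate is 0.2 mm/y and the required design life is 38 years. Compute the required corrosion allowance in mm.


Corrosion allowance = CR × design life
CA = 0.2 * 38 = 7.6 mm

7.6 mm


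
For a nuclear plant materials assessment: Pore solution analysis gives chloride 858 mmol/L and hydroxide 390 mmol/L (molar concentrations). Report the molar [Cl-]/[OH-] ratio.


Threshold parameter = [Cl-] / [OH-] (molar basis; both in mmol/L, so units cancel)
Ratio = 858 / 390 = 2.2

2.2


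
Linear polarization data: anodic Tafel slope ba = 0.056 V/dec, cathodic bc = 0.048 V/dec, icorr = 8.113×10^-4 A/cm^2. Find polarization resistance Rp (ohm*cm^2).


Apply the Stern-Geary equation: Rp = ba*bc / (2.303*icorr*(ba+bc))
ba*bc = 0.056*0.048 = 0.002688
ba+bc = 0.104; 2.303*icorr*(ba+bc) = 2.303*8.113×10^-4*0.104 = 1.9431609×10^-4
Rp = 0.002688 / 1.9431609×10^-4 = 13.8 ohm*cm^2

13.8 ohm*cm^2
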